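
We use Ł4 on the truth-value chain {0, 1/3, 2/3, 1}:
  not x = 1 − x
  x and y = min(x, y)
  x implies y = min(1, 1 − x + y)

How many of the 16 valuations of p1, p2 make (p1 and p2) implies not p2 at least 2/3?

p1 = 0, p2 = 0 ↦ 1  ≥
p1 = 0, p2 = 1/3 ↦ 1  ≥
p1 = 0, p2 = 2/3 ↦ 1  ≥
p1 = 0, p2 = 1 ↦ 1  ≥
p1 = 1/3, p2 = 0 ↦ 1  ≥
p1 = 1/3, p2 = 1/3 ↦ 1  ≥
p1 = 1/3, p2 = 2/3 ↦ 1  ≥
p1 = 1/3, p2 = 1 ↦ 2/3  ≥
p1 = 2/3, p2 = 0 ↦ 1  ≥
p1 = 2/3, p2 = 1/3 ↦ 1  ≥
p1 = 2/3, p2 = 2/3 ↦ 2/3  ≥
p1 = 2/3, p2 = 1 ↦ 1/3  <
p1 = 1, p2 = 0 ↦ 1  ≥
p1 = 1, p2 = 1/3 ↦ 1  ≥
p1 = 1, p2 = 2/3 ↦ 2/3  ≥
p1 = 1, p2 = 1 ↦ 0  <
So 14 of the 16 assignments meet the threshold.

14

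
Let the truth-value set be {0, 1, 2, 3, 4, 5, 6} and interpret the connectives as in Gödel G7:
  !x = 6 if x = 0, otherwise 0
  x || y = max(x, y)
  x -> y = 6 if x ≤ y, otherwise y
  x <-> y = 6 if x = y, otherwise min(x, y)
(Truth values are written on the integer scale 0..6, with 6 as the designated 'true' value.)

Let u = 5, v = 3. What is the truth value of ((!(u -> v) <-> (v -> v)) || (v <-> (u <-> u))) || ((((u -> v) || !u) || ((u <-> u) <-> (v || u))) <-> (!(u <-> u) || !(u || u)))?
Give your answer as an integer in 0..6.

u -> v = 5 -> 3 = 3
!(u -> v) = !3 = 0
v -> v = 3 -> 3 = 6
!(u -> v) <-> (v -> v) = 0 <-> 6 = 0
u <-> u = 5 <-> 5 = 6
v <-> (u <-> u) = 3 <-> 6 = 3
(!(u -> v) <-> (v -> v)) || (v <-> (u <-> u)) = 0 || 3 = 3
u -> v = 5 -> 3 = 3
!u = !5 = 0
(u -> v) || !u = 3 || 0 = 3
u <-> u = 5 <-> 5 = 6
v || u = 3 || 5 = 5
(u <-> u) <-> (v || u) = 6 <-> 5 = 5
((u -> v) || !u) || ((u <-> u) <-> (v || u)) = 3 || 5 = 5
u <-> u = 5 <-> 5 = 6
!(u <-> u) = !6 = 0
u || u = 5 || 5 = 5
!(u || u) = !5 = 0
!(u <-> u) || !(u || u) = 0 || 0 = 0
(((u -> v) || !u) || ((u <-> u) <-> (v || u))) <-> (!(u <-> u) || !(u || u)) = 5 <-> 0 = 0
((!(u -> v) <-> (v -> v)) || (v <-> (u <-> u))) || ((((u -> v) || !u) || ((u <-> u) <-> (v || u))) <-> (!(u <-> u) || !(u || u))) = 3 || 0 = 3

3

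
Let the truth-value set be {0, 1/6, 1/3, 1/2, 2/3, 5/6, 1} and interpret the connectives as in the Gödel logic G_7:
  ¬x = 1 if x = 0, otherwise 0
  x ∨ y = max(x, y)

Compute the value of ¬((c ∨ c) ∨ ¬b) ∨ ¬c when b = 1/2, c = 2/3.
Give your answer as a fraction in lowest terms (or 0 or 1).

0

c ∨ c = 2/3 ∨ 2/3 = 2/3
¬b = ¬1/2 = 0
(c ∨ c) ∨ ¬b = 2/3 ∨ 0 = 2/3
¬((c ∨ c) ∨ ¬b) = ¬2/3 = 0
¬c = ¬2/3 = 0
¬((c ∨ c) ∨ ¬b) ∨ ¬c = 0 ∨ 0 = 0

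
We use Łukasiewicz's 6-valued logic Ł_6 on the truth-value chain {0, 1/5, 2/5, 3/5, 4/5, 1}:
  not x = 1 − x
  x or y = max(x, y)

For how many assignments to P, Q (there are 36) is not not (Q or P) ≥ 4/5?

20

value 1: 11 assignments (counts)
value 4/5: 9 assignments (counts)
value 3/5: 7 assignments
value 2/5: 5 assignments
value 1/5: 3 assignments
value 0: 1 assignment
So 20 of the 36 assignments meet the threshold.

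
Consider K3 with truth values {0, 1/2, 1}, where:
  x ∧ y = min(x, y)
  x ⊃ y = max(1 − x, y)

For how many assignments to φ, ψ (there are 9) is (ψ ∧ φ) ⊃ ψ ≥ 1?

φ = 0, ψ = 0 ↦ 1  ≥
φ = 0, ψ = 1/2 ↦ 1  ≥
φ = 0, ψ = 1 ↦ 1  ≥
φ = 1/2, ψ = 0 ↦ 1  ≥
φ = 1/2, ψ = 1/2 ↦ 1/2  <
φ = 1/2, ψ = 1 ↦ 1  ≥
φ = 1, ψ = 0 ↦ 1  ≥
φ = 1, ψ = 1/2 ↦ 1/2  <
φ = 1, ψ = 1 ↦ 1  ≥
So 7 of the 9 assignments meet the threshold.

7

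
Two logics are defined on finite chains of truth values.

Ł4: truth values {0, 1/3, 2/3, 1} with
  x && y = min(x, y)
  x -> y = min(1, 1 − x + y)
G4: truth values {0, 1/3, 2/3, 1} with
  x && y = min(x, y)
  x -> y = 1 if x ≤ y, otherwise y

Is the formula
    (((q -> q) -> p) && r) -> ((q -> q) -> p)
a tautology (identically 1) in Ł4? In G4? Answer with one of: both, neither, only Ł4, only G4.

both

In Ł4: every assignment gives 1 — tautology.
In G4: every assignment gives 1 — tautology.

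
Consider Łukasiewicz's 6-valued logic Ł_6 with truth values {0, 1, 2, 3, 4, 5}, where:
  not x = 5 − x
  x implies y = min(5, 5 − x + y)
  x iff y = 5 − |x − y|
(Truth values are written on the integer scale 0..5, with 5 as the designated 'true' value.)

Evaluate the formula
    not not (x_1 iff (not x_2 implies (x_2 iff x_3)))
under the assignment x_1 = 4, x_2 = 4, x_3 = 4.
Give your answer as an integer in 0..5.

4

not x_2 = not 4 = 1
x_2 iff x_3 = 4 iff 4 = 5
not x_2 implies (x_2 iff x_3) = 1 implies 5 = 5
x_1 iff (not x_2 implies (x_2 iff x_3)) = 4 iff 5 = 4
not (x_1 iff (not x_2 implies (x_2 iff x_3))) = not 4 = 1
not not (x_1 iff (not x_2 implies (x_2 iff x_3))) = not 1 = 4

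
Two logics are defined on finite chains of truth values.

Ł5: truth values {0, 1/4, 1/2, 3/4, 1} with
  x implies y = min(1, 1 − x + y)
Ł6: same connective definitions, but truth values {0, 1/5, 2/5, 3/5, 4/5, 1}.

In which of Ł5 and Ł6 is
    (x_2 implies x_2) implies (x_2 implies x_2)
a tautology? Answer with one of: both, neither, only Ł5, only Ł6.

In Ł5: every assignment gives 1 — tautology.
In Ł6: every assignment gives 1 — tautology.

both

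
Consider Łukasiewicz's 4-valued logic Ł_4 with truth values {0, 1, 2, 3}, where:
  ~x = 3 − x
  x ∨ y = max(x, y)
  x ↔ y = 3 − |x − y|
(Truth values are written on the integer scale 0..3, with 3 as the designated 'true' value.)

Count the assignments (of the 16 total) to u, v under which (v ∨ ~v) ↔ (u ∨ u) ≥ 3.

4

u = 0, v = 0 ↦ 0  <
u = 0, v = 1 ↦ 1  <
u = 0, v = 2 ↦ 1  <
u = 0, v = 3 ↦ 0  <
u = 1, v = 0 ↦ 1  <
u = 1, v = 1 ↦ 2  <
u = 1, v = 2 ↦ 2  <
u = 1, v = 3 ↦ 1  <
u = 2, v = 0 ↦ 2  <
u = 2, v = 1 ↦ 3  ≥
u = 2, v = 2 ↦ 3  ≥
u = 2, v = 3 ↦ 2  <
u = 3, v = 0 ↦ 3  ≥
u = 3, v = 1 ↦ 2  <
u = 3, v = 2 ↦ 2  <
u = 3, v = 3 ↦ 3  ≥
So 4 of the 16 assignments meet the threshold.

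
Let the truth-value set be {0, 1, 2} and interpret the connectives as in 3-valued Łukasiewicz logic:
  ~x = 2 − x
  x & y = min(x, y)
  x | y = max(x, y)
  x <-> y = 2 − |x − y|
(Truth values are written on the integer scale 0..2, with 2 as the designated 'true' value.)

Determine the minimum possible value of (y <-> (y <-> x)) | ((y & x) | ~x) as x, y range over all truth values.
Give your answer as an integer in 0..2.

Take x = 1, y = 0:
y <-> x = 0 <-> 1 = 1
y <-> (y <-> x) = 0 <-> 1 = 1
y & x = 0 & 1 = 0
~x = ~1 = 1
(y & x) | ~x = 0 | 1 = 1
(y <-> (y <-> x)) | ((y & x) | ~x) = 1 | 1 = 1
No assignment yields a value below 1, so this is the minimum.

1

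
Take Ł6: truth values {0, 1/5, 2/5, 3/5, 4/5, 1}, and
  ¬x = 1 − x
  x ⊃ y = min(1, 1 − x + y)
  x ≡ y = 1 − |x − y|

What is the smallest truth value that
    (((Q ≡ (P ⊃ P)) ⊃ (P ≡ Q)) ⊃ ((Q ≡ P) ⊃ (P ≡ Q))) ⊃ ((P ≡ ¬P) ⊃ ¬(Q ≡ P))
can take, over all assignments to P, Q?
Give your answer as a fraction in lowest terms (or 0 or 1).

1/5

Take P = 2/5, Q = 2/5:
P ⊃ P = 2/5 ⊃ 2/5 = 1
Q ≡ (P ⊃ P) = 2/5 ≡ 1 = 2/5
P ≡ Q = 2/5 ≡ 2/5 = 1
(Q ≡ (P ⊃ P)) ⊃ (P ≡ Q) = 2/5 ⊃ 1 = 1
Q ≡ P = 2/5 ≡ 2/5 = 1
P ≡ Q = 2/5 ≡ 2/5 = 1
(Q ≡ P) ⊃ (P ≡ Q) = 1 ⊃ 1 = 1
((Q ≡ (P ⊃ P)) ⊃ (P ≡ Q)) ⊃ ((Q ≡ P) ⊃ (P ≡ Q)) = 1 ⊃ 1 = 1
¬P = ¬2/5 = 3/5
P ≡ ¬P = 2/5 ≡ 3/5 = 4/5
Q ≡ P = 2/5 ≡ 2/5 = 1
¬(Q ≡ P) = ¬1 = 0
(P ≡ ¬P) ⊃ ¬(Q ≡ P) = 4/5 ⊃ 0 = 1/5
(((Q ≡ (P ⊃ P)) ⊃ (P ≡ Q)) ⊃ ((Q ≡ P) ⊃ (P ≡ Q))) ⊃ ((P ≡ ¬P) ⊃ ¬(Q ≡ P)) = 1 ⊃ 1/5 = 1/5
No assignment yields a value below 1/5, so this is the minimum.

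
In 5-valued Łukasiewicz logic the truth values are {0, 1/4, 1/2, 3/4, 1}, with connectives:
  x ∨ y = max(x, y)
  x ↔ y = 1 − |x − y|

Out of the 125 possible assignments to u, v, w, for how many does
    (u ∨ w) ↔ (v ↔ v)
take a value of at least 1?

45

value 1: 45 assignments (counts)
value 3/4: 35 assignments
value 1/2: 25 assignments
value 1/4: 15 assignments
value 0: 5 assignments
So 45 of the 125 assignments meet the threshold.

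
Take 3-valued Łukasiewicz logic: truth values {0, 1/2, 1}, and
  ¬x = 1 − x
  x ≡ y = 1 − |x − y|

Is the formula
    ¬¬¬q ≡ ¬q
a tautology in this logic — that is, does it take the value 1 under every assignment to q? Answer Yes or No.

Yes

q = 0 ↦ 1
q = 1/2 ↦ 1
q = 1 ↦ 1
Every assignment gives a value ≥ 1.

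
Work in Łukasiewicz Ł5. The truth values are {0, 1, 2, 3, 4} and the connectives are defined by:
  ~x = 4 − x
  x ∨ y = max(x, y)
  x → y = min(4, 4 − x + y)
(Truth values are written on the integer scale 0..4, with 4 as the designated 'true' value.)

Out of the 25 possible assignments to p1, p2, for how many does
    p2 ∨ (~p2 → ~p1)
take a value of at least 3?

19

value 4: 15 assignments (counts)
value 3: 4 assignments (counts)
value 2: 3 assignments
value 1: 2 assignments
value 0: 1 assignment
So 19 of the 25 assignments meet the threshold.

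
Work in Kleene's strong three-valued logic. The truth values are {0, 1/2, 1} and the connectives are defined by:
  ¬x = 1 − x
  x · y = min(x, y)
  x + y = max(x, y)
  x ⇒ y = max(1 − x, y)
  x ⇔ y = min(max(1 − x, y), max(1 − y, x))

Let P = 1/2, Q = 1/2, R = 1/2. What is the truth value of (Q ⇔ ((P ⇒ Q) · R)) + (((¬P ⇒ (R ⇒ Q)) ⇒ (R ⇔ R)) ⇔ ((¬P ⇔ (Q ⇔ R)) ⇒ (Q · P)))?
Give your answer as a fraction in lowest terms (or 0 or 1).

1/2

P ⇒ Q = 1/2 ⇒ 1/2 = 1/2
(P ⇒ Q) · R = 1/2 · 1/2 = 1/2
Q ⇔ ((P ⇒ Q) · R) = 1/2 ⇔ 1/2 = 1/2
¬P = ¬1/2 = 1/2
R ⇒ Q = 1/2 ⇒ 1/2 = 1/2
¬P ⇒ (R ⇒ Q) = 1/2 ⇒ 1/2 = 1/2
R ⇔ R = 1/2 ⇔ 1/2 = 1/2
(¬P ⇒ (R ⇒ Q)) ⇒ (R ⇔ R) = 1/2 ⇒ 1/2 = 1/2
¬P = ¬1/2 = 1/2
Q ⇔ R = 1/2 ⇔ 1/2 = 1/2
¬P ⇔ (Q ⇔ R) = 1/2 ⇔ 1/2 = 1/2
Q · P = 1/2 · 1/2 = 1/2
(¬P ⇔ (Q ⇔ R)) ⇒ (Q · P) = 1/2 ⇒ 1/2 = 1/2
((¬P ⇒ (R ⇒ Q)) ⇒ (R ⇔ R)) ⇔ ((¬P ⇔ (Q ⇔ R)) ⇒ (Q · P)) = 1/2 ⇔ 1/2 = 1/2
(Q ⇔ ((P ⇒ Q) · R)) + (((¬P ⇒ (R ⇒ Q)) ⇒ (R ⇔ R)) ⇔ ((¬P ⇔ (Q ⇔ R)) ⇒ (Q · P))) = 1/2 + 1/2 = 1/2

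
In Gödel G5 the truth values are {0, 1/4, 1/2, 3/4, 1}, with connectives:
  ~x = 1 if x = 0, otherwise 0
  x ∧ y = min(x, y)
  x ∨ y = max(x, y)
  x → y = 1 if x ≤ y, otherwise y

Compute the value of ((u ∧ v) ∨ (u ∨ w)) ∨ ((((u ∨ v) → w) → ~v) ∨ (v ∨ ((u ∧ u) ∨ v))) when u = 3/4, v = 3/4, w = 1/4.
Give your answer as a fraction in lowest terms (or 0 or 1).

3/4

u ∧ v = 3/4 ∧ 3/4 = 3/4
u ∨ w = 3/4 ∨ 1/4 = 3/4
(u ∧ v) ∨ (u ∨ w) = 3/4 ∨ 3/4 = 3/4
u ∨ v = 3/4 ∨ 3/4 = 3/4
(u ∨ v) → w = 3/4 → 1/4 = 1/4
~v = ~3/4 = 0
((u ∨ v) → w) → ~v = 1/4 → 0 = 0
u ∧ u = 3/4 ∧ 3/4 = 3/4
(u ∧ u) ∨ v = 3/4 ∨ 3/4 = 3/4
v ∨ ((u ∧ u) ∨ v) = 3/4 ∨ 3/4 = 3/4
(((u ∨ v) → w) → ~v) ∨ (v ∨ ((u ∧ u) ∨ v)) = 0 ∨ 3/4 = 3/4
((u ∧ v) ∨ (u ∨ w)) ∨ ((((u ∨ v) → w) → ~v) ∨ (v ∨ ((u ∧ u) ∨ v))) = 3/4 ∨ 3/4 = 3/4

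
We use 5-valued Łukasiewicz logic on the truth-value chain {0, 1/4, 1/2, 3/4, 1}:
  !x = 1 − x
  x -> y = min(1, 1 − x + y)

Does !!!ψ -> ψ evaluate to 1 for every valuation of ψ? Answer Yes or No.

No

Counterexample: take ψ = 0.
!ψ = !0 = 1
!!ψ = !1 = 0
!!!ψ = !0 = 1
!!!ψ -> ψ = 1 -> 0 = 0
This gives 0 ≠ 1.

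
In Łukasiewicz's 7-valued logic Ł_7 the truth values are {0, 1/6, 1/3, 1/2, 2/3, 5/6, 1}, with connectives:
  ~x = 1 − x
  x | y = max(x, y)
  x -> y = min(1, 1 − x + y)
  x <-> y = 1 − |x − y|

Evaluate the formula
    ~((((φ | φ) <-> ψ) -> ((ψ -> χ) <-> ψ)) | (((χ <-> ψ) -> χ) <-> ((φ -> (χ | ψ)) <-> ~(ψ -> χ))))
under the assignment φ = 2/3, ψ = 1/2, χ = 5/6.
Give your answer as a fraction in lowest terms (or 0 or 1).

φ | φ = 2/3 | 2/3 = 2/3
(φ | φ) <-> ψ = 2/3 <-> 1/2 = 5/6
ψ -> χ = 1/2 -> 5/6 = 1
(ψ -> χ) <-> ψ = 1 <-> 1/2 = 1/2
((φ | φ) <-> ψ) -> ((ψ -> χ) <-> ψ) = 5/6 -> 1/2 = 2/3
χ <-> ψ = 5/6 <-> 1/2 = 2/3
(χ <-> ψ) -> χ = 2/3 -> 5/6 = 1
χ | ψ = 5/6 | 1/2 = 5/6
φ -> (χ | ψ) = 2/3 -> 5/6 = 1
ψ -> χ = 1/2 -> 5/6 = 1
~(ψ -> χ) = ~1 = 0
(φ -> (χ | ψ)) <-> ~(ψ -> χ) = 1 <-> 0 = 0
((χ <-> ψ) -> χ) <-> ((φ -> (χ | ψ)) <-> ~(ψ -> χ)) = 1 <-> 0 = 0
(((φ | φ) <-> ψ) -> ((ψ -> χ) <-> ψ)) | (((χ <-> ψ) -> χ) <-> ((φ -> (χ | ψ)) <-> ~(ψ -> χ))) = 2/3 | 0 = 2/3
~((((φ | φ) <-> ψ) -> ((ψ -> χ) <-> ψ)) | (((χ <-> ψ) -> χ) <-> ((φ -> (χ | ψ)) <-> ~(ψ -> χ)))) = ~2/3 = 1/3

1/3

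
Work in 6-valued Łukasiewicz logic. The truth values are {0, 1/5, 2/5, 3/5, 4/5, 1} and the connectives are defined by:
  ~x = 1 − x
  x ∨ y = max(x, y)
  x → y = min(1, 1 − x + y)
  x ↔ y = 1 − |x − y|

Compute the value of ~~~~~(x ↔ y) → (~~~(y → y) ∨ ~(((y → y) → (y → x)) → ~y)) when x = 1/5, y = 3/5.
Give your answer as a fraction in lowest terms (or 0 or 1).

x ↔ y = 1/5 ↔ 3/5 = 3/5
~(x ↔ y) = ~3/5 = 2/5
~~(x ↔ y) = ~2/5 = 3/5
~~~(x ↔ y) = ~3/5 = 2/5
~~~~(x ↔ y) = ~2/5 = 3/5
~~~~~(x ↔ y) = ~3/5 = 2/5
y → y = 3/5 → 3/5 = 1
~(y → y) = ~1 = 0
~~(y → y) = ~0 = 1
~~~(y → y) = ~1 = 0
y → y = 3/5 → 3/5 = 1
y → x = 3/5 → 1/5 = 3/5
(y → y) → (y → x) = 1 → 3/5 = 3/5
~y = ~3/5 = 2/5
((y → y) → (y → x)) → ~y = 3/5 → 2/5 = 4/5
~(((y → y) → (y → x)) → ~y) = ~4/5 = 1/5
~~~(y → y) ∨ ~(((y → y) → (y → x)) → ~y) = 0 ∨ 1/5 = 1/5
~~~~~(x ↔ y) → (~~~(y → y) ∨ ~(((y → y) → (y → x)) → ~y)) = 2/5 → 1/5 = 4/5

4/5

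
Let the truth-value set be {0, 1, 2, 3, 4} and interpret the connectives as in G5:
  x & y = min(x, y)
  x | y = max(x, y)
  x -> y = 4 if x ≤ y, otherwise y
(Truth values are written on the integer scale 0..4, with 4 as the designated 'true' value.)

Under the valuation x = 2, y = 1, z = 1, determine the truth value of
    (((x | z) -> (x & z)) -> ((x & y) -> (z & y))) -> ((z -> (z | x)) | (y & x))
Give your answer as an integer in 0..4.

4

x | z = 2 | 1 = 2
x & z = 2 & 1 = 1
(x | z) -> (x & z) = 2 -> 1 = 1
x & y = 2 & 1 = 1
z & y = 1 & 1 = 1
(x & y) -> (z & y) = 1 -> 1 = 4
((x | z) -> (x & z)) -> ((x & y) -> (z & y)) = 1 -> 4 = 4
z | x = 1 | 2 = 2
z -> (z | x) = 1 -> 2 = 4
y & x = 1 & 2 = 1
(z -> (z | x)) | (y & x) = 4 | 1 = 4
(((x | z) -> (x & z)) -> ((x & y) -> (z & y))) -> ((z -> (z | x)) | (y & x)) = 4 -> 4 = 4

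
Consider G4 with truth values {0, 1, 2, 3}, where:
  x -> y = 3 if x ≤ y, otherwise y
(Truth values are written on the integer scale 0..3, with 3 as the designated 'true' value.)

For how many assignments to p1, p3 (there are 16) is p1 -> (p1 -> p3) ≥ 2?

p1 = 0, p3 = 0 ↦ 3  ≥
p1 = 0, p3 = 1 ↦ 3  ≥
p1 = 0, p3 = 2 ↦ 3  ≥
p1 = 0, p3 = 3 ↦ 3  ≥
p1 = 1, p3 = 0 ↦ 0  <
p1 = 1, p3 = 1 ↦ 3  ≥
p1 = 1, p3 = 2 ↦ 3  ≥
p1 = 1, p3 = 3 ↦ 3  ≥
p1 = 2, p3 = 0 ↦ 0  <
p1 = 2, p3 = 1 ↦ 1  <
p1 = 2, p3 = 2 ↦ 3  ≥
p1 = 2, p3 = 3 ↦ 3  ≥
p1 = 3, p3 = 0 ↦ 0  <
p1 = 3, p3 = 1 ↦ 1  <
p1 = 3, p3 = 2 ↦ 2  ≥
p1 = 3, p3 = 3 ↦ 3  ≥
So 11 of the 16 assignments meet the threshold.

11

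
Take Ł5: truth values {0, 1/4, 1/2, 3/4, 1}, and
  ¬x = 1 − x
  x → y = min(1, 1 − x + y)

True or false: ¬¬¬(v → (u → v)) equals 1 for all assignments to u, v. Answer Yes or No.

Counterexample: take u = 0, v = 0.
u → v = 0 → 0 = 1
v → (u → v) = 0 → 1 = 1
¬(v → (u → v)) = ¬1 = 0
¬¬(v → (u → v)) = ¬0 = 1
¬¬¬(v → (u → v)) = ¬1 = 0
This gives 0 ≠ 1.

No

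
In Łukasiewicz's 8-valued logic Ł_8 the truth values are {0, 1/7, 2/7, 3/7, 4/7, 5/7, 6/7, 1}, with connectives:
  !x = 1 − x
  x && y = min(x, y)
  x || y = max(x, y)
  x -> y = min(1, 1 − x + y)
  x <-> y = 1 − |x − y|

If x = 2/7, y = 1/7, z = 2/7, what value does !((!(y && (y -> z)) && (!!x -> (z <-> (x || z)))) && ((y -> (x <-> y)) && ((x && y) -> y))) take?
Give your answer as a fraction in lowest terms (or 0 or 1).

1/7

y -> z = 1/7 -> 2/7 = 1
y && (y -> z) = 1/7 && 1 = 1/7
!(y && (y -> z)) = !1/7 = 6/7
!x = !2/7 = 5/7
!!x = !5/7 = 2/7
x || z = 2/7 || 2/7 = 2/7
z <-> (x || z) = 2/7 <-> 2/7 = 1
!!x -> (z <-> (x || z)) = 2/7 -> 1 = 1
!(y && (y -> z)) && (!!x -> (z <-> (x || z))) = 6/7 && 1 = 6/7
x <-> y = 2/7 <-> 1/7 = 6/7
y -> (x <-> y) = 1/7 -> 6/7 = 1
x && y = 2/7 && 1/7 = 1/7
(x && y) -> y = 1/7 -> 1/7 = 1
(y -> (x <-> y)) && ((x && y) -> y) = 1 && 1 = 1
(!(y && (y -> z)) && (!!x -> (z <-> (x || z)))) && ((y -> (x <-> y)) && ((x && y) -> y)) = 6/7 && 1 = 6/7
!((!(y && (y -> z)) && (!!x -> (z <-> (x || z)))) && ((y -> (x <-> y)) && ((x && y) -> y))) = !6/7 = 1/7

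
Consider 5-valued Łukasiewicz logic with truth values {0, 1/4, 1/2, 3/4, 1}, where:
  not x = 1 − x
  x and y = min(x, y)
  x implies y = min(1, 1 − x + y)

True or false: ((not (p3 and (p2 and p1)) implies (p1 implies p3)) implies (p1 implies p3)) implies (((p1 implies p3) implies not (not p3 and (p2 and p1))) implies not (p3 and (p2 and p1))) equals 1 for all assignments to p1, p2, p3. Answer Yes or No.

Counterexample: take p1 = 1/4, p2 = 1/4, p3 = 1.
p2 and p1 = 1/4 and 1/4 = 1/4
p3 and (p2 and p1) = 1 and 1/4 = 1/4
not (p3 and (p2 and p1)) = not 1/4 = 3/4
p1 implies p3 = 1/4 implies 1 = 1
not (p3 and (p2 and p1)) implies (p1 implies p3) = 3/4 implies 1 = 1
p1 implies p3 = 1/4 implies 1 = 1
(not (p3 and (p2 and p1)) implies (p1 implies p3)) implies (p1 implies p3) = 1 implies 1 = 1
p1 implies p3 = 1/4 implies 1 = 1
not p3 = not 1 = 0
p2 and p1 = 1/4 and 1/4 = 1/4
not p3 and (p2 and p1) = 0 and 1/4 = 0
not (not p3 and (p2 and p1)) = not 0 = 1
(p1 implies p3) implies not (not p3 and (p2 and p1)) = 1 implies 1 = 1
p2 and p1 = 1/4 and 1/4 = 1/4
p3 and (p2 and p1) = 1 and 1/4 = 1/4
not (p3 and (p2 and p1)) = not 1/4 = 3/4
((p1 implies p3) implies not (not p3 and (p2 and p1))) implies not (p3 and (p2 and p1)) = 1 implies 3/4 = 3/4
((not (p3 and (p2 and p1)) implies (p1 implies p3)) implies (p1 implies p3)) implies (((p1 implies p3) implies not (not p3 and (p2 and p1))) implies not (p3 and (p2 and p1))) = 1 implies 3/4 = 3/4
This gives 3/4 ≠ 1.

No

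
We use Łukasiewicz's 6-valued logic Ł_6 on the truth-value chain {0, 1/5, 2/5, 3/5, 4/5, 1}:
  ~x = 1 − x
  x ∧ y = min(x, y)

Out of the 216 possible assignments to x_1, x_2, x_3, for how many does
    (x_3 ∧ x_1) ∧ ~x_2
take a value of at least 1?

1

value 1: 1 assignment (counts)
value 4/5: 7 assignments
value 3/5: 19 assignments
value 2/5: 37 assignments
value 1/5: 61 assignments
value 0: 91 assignments
So 1 of the 216 assignments meets the threshold.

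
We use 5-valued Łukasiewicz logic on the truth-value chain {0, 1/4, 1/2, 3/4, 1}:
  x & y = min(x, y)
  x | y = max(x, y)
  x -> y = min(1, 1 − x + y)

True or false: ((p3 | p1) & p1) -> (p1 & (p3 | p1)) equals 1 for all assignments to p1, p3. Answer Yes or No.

Yes

At p1 = 3/4, p3 = 1/2, for instance:
p3 | p1 = 1/2 | 3/4 = 3/4
(p3 | p1) & p1 = 3/4 & 3/4 = 3/4
p1 & (p3 | p1) = 3/4 & 3/4 = 3/4
((p3 | p1) & p1) -> (p1 & (p3 | p1)) = 3/4 -> 3/4 = 1
and checking the remaining 24 assignments likewise gives ≥ 1 in every case.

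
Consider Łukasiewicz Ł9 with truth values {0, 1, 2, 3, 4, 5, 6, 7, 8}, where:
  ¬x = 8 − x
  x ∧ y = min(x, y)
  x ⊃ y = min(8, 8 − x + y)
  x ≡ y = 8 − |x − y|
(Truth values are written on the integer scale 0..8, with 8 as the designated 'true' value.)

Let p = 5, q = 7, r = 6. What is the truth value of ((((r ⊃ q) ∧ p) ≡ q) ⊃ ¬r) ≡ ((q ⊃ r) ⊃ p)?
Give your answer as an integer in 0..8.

r ⊃ q = 6 ⊃ 7 = 8
(r ⊃ q) ∧ p = 8 ∧ 5 = 5
((r ⊃ q) ∧ p) ≡ q = 5 ≡ 7 = 6
¬r = ¬6 = 2
(((r ⊃ q) ∧ p) ≡ q) ⊃ ¬r = 6 ⊃ 2 = 4
q ⊃ r = 7 ⊃ 6 = 7
(q ⊃ r) ⊃ p = 7 ⊃ 5 = 6
((((r ⊃ q) ∧ p) ≡ q) ⊃ ¬r) ≡ ((q ⊃ r) ⊃ p) = 4 ≡ 6 = 6

6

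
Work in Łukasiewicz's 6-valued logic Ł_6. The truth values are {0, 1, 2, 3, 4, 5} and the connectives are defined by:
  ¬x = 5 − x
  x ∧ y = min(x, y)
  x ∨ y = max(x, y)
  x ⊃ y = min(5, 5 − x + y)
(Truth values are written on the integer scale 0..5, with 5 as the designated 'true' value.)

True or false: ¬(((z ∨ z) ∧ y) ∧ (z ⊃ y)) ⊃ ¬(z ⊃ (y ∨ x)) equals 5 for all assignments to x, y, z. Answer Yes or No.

Counterexample: take x = 0, y = 0, z = 0.
z ∨ z = 0 ∨ 0 = 0
(z ∨ z) ∧ y = 0 ∧ 0 = 0
z ⊃ y = 0 ⊃ 0 = 5
((z ∨ z) ∧ y) ∧ (z ⊃ y) = 0 ∧ 5 = 0
¬(((z ∨ z) ∧ y) ∧ (z ⊃ y)) = ¬0 = 5
y ∨ x = 0 ∨ 0 = 0
z ⊃ (y ∨ x) = 0 ⊃ 0 = 5
¬(z ⊃ (y ∨ x)) = ¬5 = 0
¬(((z ∨ z) ∧ y) ∧ (z ⊃ y)) ⊃ ¬(z ⊃ (y ∨ x)) = 5 ⊃ 0 = 0
This gives 0 ≠ 5.

No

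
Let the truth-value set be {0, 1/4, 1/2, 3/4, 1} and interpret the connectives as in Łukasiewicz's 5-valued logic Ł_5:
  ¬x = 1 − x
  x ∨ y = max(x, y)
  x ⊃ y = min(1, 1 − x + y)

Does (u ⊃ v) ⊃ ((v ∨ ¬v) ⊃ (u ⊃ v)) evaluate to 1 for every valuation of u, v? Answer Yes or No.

At u = 1, v = 3/4, for instance:
u ⊃ v = 1 ⊃ 3/4 = 3/4
¬v = ¬3/4 = 1/4
v ∨ ¬v = 3/4 ∨ 1/4 = 3/4
(v ∨ ¬v) ⊃ (u ⊃ v) = 3/4 ⊃ 3/4 = 1
(u ⊃ v) ⊃ ((v ∨ ¬v) ⊃ (u ⊃ v)) = 3/4 ⊃ 1 = 1
and checking the remaining 24 assignments likewise gives ≥ 1 in every case.

Yes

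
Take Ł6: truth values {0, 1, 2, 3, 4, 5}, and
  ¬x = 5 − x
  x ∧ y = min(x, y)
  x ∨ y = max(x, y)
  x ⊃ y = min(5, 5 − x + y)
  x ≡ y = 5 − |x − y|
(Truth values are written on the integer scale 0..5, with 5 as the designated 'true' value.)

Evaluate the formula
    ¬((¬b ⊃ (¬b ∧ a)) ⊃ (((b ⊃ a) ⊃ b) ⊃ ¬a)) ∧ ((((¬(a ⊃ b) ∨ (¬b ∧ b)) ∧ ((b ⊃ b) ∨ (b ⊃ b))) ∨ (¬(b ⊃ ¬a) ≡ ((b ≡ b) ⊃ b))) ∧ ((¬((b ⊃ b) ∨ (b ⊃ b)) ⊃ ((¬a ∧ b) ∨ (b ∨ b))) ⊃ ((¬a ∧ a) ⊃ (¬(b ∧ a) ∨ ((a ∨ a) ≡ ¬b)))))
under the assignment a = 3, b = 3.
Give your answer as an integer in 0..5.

1

¬b = ¬3 = 2
¬b = ¬3 = 2
¬b ∧ a = 2 ∧ 3 = 2
¬b ⊃ (¬b ∧ a) = 2 ⊃ 2 = 5
b ⊃ a = 3 ⊃ 3 = 5
(b ⊃ a) ⊃ b = 5 ⊃ 3 = 3
¬a = ¬3 = 2
((b ⊃ a) ⊃ b) ⊃ ¬a = 3 ⊃ 2 = 4
(¬b ⊃ (¬b ∧ a)) ⊃ (((b ⊃ a) ⊃ b) ⊃ ¬a) = 5 ⊃ 4 = 4
¬((¬b ⊃ (¬b ∧ a)) ⊃ (((b ⊃ a) ⊃ b) ⊃ ¬a)) = ¬4 = 1
a ⊃ b = 3 ⊃ 3 = 5
¬(a ⊃ b) = ¬5 = 0
¬b = ¬3 = 2
¬b ∧ b = 2 ∧ 3 = 2
¬(a ⊃ b) ∨ (¬b ∧ b) = 0 ∨ 2 = 2
b ⊃ b = 3 ⊃ 3 = 5
b ⊃ b = 3 ⊃ 3 = 5
(b ⊃ b) ∨ (b ⊃ b) = 5 ∨ 5 = 5
(¬(a ⊃ b) ∨ (¬b ∧ b)) ∧ ((b ⊃ b) ∨ (b ⊃ b)) = 2 ∧ 5 = 2
¬a = ¬3 = 2
b ⊃ ¬a = 3 ⊃ 2 = 4
¬(b ⊃ ¬a) = ¬4 = 1
b ≡ b = 3 ≡ 3 = 5
(b ≡ b) ⊃ b = 5 ⊃ 3 = 3
¬(b ⊃ ¬a) ≡ ((b ≡ b) ⊃ b) = 1 ≡ 3 = 3
((¬(a ⊃ b) ∨ (¬b ∧ b)) ∧ ((b ⊃ b) ∨ (b ⊃ b))) ∨ (¬(b ⊃ ¬a) ≡ ((b ≡ b) ⊃ b)) = 2 ∨ 3 = 3
b ⊃ b = 3 ⊃ 3 = 5
b ⊃ b = 3 ⊃ 3 = 5
(b ⊃ b) ∨ (b ⊃ b) = 5 ∨ 5 = 5
¬((b ⊃ b) ∨ (b ⊃ b)) = ¬5 = 0
¬a = ¬3 = 2
¬a ∧ b = 2 ∧ 3 = 2
b ∨ b = 3 ∨ 3 = 3
(¬a ∧ b) ∨ (b ∨ b) = 2 ∨ 3 = 3
¬((b ⊃ b) ∨ (b ⊃ b)) ⊃ ((¬a ∧ b) ∨ (b ∨ b)) = 0 ⊃ 3 = 5
¬a = ¬3 = 2
¬a ∧ a = 2 ∧ 3 = 2
b ∧ a = 3 ∧ 3 = 3
¬(b ∧ a) = ¬3 = 2
a ∨ a = 3 ∨ 3 = 3
¬b = ¬3 = 2
(a ∨ a) ≡ ¬b = 3 ≡ 2 = 4
¬(b ∧ a) ∨ ((a ∨ a) ≡ ¬b) = 2 ∨ 4 = 4
(¬a ∧ a) ⊃ (¬(b ∧ a) ∨ ((a ∨ a) ≡ ¬b)) = 2 ⊃ 4 = 5
(¬((b ⊃ b) ∨ (b ⊃ b)) ⊃ ((¬a ∧ b) ∨ (b ∨ b))) ⊃ ((¬a ∧ a) ⊃ (¬(b ∧ a) ∨ ((a ∨ a) ≡ ¬b))) = 5 ⊃ 5 = 5
(((¬(a ⊃ b) ∨ (¬b ∧ b)) ∧ ((b ⊃ b) ∨ (b ⊃ b))) ∨ (¬(b ⊃ ¬a) ≡ ((b ≡ b) ⊃ b))) ∧ ((¬((b ⊃ b) ∨ (b ⊃ b)) ⊃ ((¬a ∧ b) ∨ (b ∨ b))) ⊃ ((¬a ∧ a) ⊃ (¬(b ∧ a) ∨ ((a ∨ a) ≡ ¬b)))) = 3 ∧ 5 = 3
¬((¬b ⊃ (¬b ∧ a)) ⊃ (((b ⊃ a) ⊃ b) ⊃ ¬a)) ∧ ((((¬(a ⊃ b) ∨ (¬b ∧ b)) ∧ ((b ⊃ b) ∨ (b ⊃ b))) ∨ (¬(b ⊃ ¬a) ≡ ((b ≡ b) ⊃ b))) ∧ ((¬((b ⊃ b) ∨ (b ⊃ b)) ⊃ ((¬a ∧ b) ∨ (b ∨ b))) ⊃ ((¬a ∧ a) ⊃ (¬(b ∧ a) ∨ ((a ∨ a) ≡ ¬b))))) = 1 ∧ 3 = 1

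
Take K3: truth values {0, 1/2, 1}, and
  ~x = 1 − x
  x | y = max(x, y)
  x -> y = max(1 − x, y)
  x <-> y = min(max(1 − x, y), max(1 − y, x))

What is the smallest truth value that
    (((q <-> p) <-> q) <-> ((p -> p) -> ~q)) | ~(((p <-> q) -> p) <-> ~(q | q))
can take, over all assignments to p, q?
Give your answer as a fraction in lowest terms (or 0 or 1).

1/2

Take p = 0, q = 1/2:
q <-> p = 1/2 <-> 0 = 1/2
(q <-> p) <-> q = 1/2 <-> 1/2 = 1/2
p -> p = 0 -> 0 = 1
~q = ~1/2 = 1/2
(p -> p) -> ~q = 1 -> 1/2 = 1/2
((q <-> p) <-> q) <-> ((p -> p) -> ~q) = 1/2 <-> 1/2 = 1/2
p <-> q = 0 <-> 1/2 = 1/2
(p <-> q) -> p = 1/2 -> 0 = 1/2
q | q = 1/2 | 1/2 = 1/2
~(q | q) = ~1/2 = 1/2
((p <-> q) -> p) <-> ~(q | q) = 1/2 <-> 1/2 = 1/2
~(((p <-> q) -> p) <-> ~(q | q)) = ~1/2 = 1/2
(((q <-> p) <-> q) <-> ((p -> p) -> ~q)) | ~(((p <-> q) -> p) <-> ~(q | q)) = 1/2 | 1/2 = 1/2
No assignment yields a value below 1/2, so this is the minimum.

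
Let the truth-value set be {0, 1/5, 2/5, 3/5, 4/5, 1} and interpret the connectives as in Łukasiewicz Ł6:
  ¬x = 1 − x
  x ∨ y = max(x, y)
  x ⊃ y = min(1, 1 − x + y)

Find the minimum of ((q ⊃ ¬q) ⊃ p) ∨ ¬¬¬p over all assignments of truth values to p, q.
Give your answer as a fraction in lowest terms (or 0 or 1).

Take p = 2/5, q = 0:
¬q = ¬0 = 1
q ⊃ ¬q = 0 ⊃ 1 = 1
(q ⊃ ¬q) ⊃ p = 1 ⊃ 2/5 = 2/5
¬p = ¬2/5 = 3/5
¬¬p = ¬3/5 = 2/5
¬¬¬p = ¬2/5 = 3/5
((q ⊃ ¬q) ⊃ p) ∨ ¬¬¬p = 2/5 ∨ 3/5 = 3/5
No assignment yields a value below 3/5, so this is the minimum.

3/5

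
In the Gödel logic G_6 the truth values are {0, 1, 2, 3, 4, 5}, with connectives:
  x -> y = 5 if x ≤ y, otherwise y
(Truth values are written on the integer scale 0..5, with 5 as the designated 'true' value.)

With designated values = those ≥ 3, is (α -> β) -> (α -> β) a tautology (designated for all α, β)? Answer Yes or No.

Yes

At α = 2, β = 3, for instance:
α -> β = 2 -> 3 = 5
α -> β = 2 -> 3 = 5
(α -> β) -> (α -> β) = 5 -> 5 = 5
and checking the remaining 35 assignments likewise gives ≥ 3 in every case.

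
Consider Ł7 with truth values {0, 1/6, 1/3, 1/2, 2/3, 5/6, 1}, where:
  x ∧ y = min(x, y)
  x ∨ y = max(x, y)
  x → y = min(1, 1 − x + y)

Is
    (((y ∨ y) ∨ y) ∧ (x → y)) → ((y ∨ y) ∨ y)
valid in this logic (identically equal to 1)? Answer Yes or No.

Yes

At x = 1/6, y = 2/3, for instance:
y ∨ y = 2/3 ∨ 2/3 = 2/3
(y ∨ y) ∨ y = 2/3 ∨ 2/3 = 2/3
x → y = 1/6 → 2/3 = 1
((y ∨ y) ∨ y) ∧ (x → y) = 2/3 ∧ 1 = 2/3
(((y ∨ y) ∨ y) ∧ (x → y)) → ((y ∨ y) ∨ y) = 2/3 → 2/3 = 1
and checking the remaining 48 assignments likewise gives ≥ 1 in every case.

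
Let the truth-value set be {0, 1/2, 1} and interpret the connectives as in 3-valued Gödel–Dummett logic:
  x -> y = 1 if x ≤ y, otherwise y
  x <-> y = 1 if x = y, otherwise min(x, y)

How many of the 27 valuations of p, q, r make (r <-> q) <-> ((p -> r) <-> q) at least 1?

value 1: 20 assignments (counts)
value 1/2: 4 assignments
value 0: 3 assignments
So 20 of the 27 assignments meet the threshold.

20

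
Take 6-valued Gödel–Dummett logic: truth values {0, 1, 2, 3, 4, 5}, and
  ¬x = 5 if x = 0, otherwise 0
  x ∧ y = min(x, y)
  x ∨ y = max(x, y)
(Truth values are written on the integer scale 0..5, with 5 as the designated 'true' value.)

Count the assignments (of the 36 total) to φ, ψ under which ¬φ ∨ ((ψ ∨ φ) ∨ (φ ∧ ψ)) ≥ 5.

16

value 5: 16 assignments (counts)
value 4: 8 assignments
value 3: 6 assignments
value 2: 4 assignments
value 1: 2 assignments
So 16 of the 36 assignments meet the threshold.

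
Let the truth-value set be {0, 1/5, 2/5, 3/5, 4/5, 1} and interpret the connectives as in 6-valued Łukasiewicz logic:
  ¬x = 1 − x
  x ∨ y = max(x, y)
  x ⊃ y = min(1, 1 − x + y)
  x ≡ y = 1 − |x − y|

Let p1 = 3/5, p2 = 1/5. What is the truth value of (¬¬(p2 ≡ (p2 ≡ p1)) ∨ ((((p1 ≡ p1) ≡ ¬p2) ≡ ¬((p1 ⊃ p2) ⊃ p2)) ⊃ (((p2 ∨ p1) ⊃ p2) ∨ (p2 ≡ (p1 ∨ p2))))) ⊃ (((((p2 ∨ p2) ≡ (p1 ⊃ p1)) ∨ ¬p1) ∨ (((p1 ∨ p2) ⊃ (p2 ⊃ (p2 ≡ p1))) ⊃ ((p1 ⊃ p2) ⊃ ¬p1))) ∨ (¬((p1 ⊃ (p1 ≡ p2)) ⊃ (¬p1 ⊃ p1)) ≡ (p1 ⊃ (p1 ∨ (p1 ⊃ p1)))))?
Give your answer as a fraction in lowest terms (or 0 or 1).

p2 ≡ p1 = 1/5 ≡ 3/5 = 3/5
p2 ≡ (p2 ≡ p1) = 1/5 ≡ 3/5 = 3/5
¬(p2 ≡ (p2 ≡ p1)) = ¬3/5 = 2/5
¬¬(p2 ≡ (p2 ≡ p1)) = ¬2/5 = 3/5
p1 ≡ p1 = 3/5 ≡ 3/5 = 1
¬p2 = ¬1/5 = 4/5
(p1 ≡ p1) ≡ ¬p2 = 1 ≡ 4/5 = 4/5
p1 ⊃ p2 = 3/5 ⊃ 1/5 = 3/5
(p1 ⊃ p2) ⊃ p2 = 3/5 ⊃ 1/5 = 3/5
¬((p1 ⊃ p2) ⊃ p2) = ¬3/5 = 2/5
((p1 ≡ p1) ≡ ¬p2) ≡ ¬((p1 ⊃ p2) ⊃ p2) = 4/5 ≡ 2/5 = 3/5
p2 ∨ p1 = 1/5 ∨ 3/5 = 3/5
(p2 ∨ p1) ⊃ p2 = 3/5 ⊃ 1/5 = 3/5
p1 ∨ p2 = 3/5 ∨ 1/5 = 3/5
p2 ≡ (p1 ∨ p2) = 1/5 ≡ 3/5 = 3/5
((p2 ∨ p1) ⊃ p2) ∨ (p2 ≡ (p1 ∨ p2)) = 3/5 ∨ 3/5 = 3/5
(((p1 ≡ p1) ≡ ¬p2) ≡ ¬((p1 ⊃ p2) ⊃ p2)) ⊃ (((p2 ∨ p1) ⊃ p2) ∨ (p2 ≡ (p1 ∨ p2))) = 3/5 ⊃ 3/5 = 1
¬¬(p2 ≡ (p2 ≡ p1)) ∨ ((((p1 ≡ p1) ≡ ¬p2) ≡ ¬((p1 ⊃ p2) ⊃ p2)) ⊃ (((p2 ∨ p1) ⊃ p2) ∨ (p2 ≡ (p1 ∨ p2)))) = 3/5 ∨ 1 = 1
p2 ∨ p2 = 1/5 ∨ 1/5 = 1/5
p1 ⊃ p1 = 3/5 ⊃ 3/5 = 1
(p2 ∨ p2) ≡ (p1 ⊃ p1) = 1/5 ≡ 1 = 1/5
¬p1 = ¬3/5 = 2/5
((p2 ∨ p2) ≡ (p1 ⊃ p1)) ∨ ¬p1 = 1/5 ∨ 2/5 = 2/5
p1 ∨ p2 = 3/5 ∨ 1/5 = 3/5
p2 ≡ p1 = 1/5 ≡ 3/5 = 3/5
p2 ⊃ (p2 ≡ p1) = 1/5 ⊃ 3/5 = 1
(p1 ∨ p2) ⊃ (p2 ⊃ (p2 ≡ p1)) = 3/5 ⊃ 1 = 1
p1 ⊃ p2 = 3/5 ⊃ 1/5 = 3/5
¬p1 = ¬3/5 = 2/5
(p1 ⊃ p2) ⊃ ¬p1 = 3/5 ⊃ 2/5 = 4/5
((p1 ∨ p2) ⊃ (p2 ⊃ (p2 ≡ p1))) ⊃ ((p1 ⊃ p2) ⊃ ¬p1) = 1 ⊃ 4/5 = 4/5
(((p2 ∨ p2) ≡ (p1 ⊃ p1)) ∨ ¬p1) ∨ (((p1 ∨ p2) ⊃ (p2 ⊃ (p2 ≡ p1))) ⊃ ((p1 ⊃ p2) ⊃ ¬p1)) = 2/5 ∨ 4/5 = 4/5
p1 ≡ p2 = 3/5 ≡ 1/5 = 3/5
p1 ⊃ (p1 ≡ p2) = 3/5 ⊃ 3/5 = 1
¬p1 = ¬3/5 = 2/5
¬p1 ⊃ p1 = 2/5 ⊃ 3/5 = 1
(p1 ⊃ (p1 ≡ p2)) ⊃ (¬p1 ⊃ p1) = 1 ⊃ 1 = 1
¬((p1 ⊃ (p1 ≡ p2)) ⊃ (¬p1 ⊃ p1)) = ¬1 = 0
p1 ⊃ p1 = 3/5 ⊃ 3/5 = 1
p1 ∨ (p1 ⊃ p1) = 3/5 ∨ 1 = 1
p1 ⊃ (p1 ∨ (p1 ⊃ p1)) = 3/5 ⊃ 1 = 1
¬((p1 ⊃ (p1 ≡ p2)) ⊃ (¬p1 ⊃ p1)) ≡ (p1 ⊃ (p1 ∨ (p1 ⊃ p1))) = 0 ≡ 1 = 0
((((p2 ∨ p2) ≡ (p1 ⊃ p1)) ∨ ¬p1) ∨ (((p1 ∨ p2) ⊃ (p2 ⊃ (p2 ≡ p1))) ⊃ ((p1 ⊃ p2) ⊃ ¬p1))) ∨ (¬((p1 ⊃ (p1 ≡ p2)) ⊃ (¬p1 ⊃ p1)) ≡ (p1 ⊃ (p1 ∨ (p1 ⊃ p1)))) = 4/5 ∨ 0 = 4/5
(¬¬(p2 ≡ (p2 ≡ p1)) ∨ ((((p1 ≡ p1) ≡ ¬p2) ≡ ¬((p1 ⊃ p2) ⊃ p2)) ⊃ (((p2 ∨ p1) ⊃ p2) ∨ (p2 ≡ (p1 ∨ p2))))) ⊃ (((((p2 ∨ p2) ≡ (p1 ⊃ p1)) ∨ ¬p1) ∨ (((p1 ∨ p2) ⊃ (p2 ⊃ (p2 ≡ p1))) ⊃ ((p1 ⊃ p2) ⊃ ¬p1))) ∨ (¬((p1 ⊃ (p1 ≡ p2)) ⊃ (¬p1 ⊃ p1)) ≡ (p1 ⊃ (p1 ∨ (p1 ⊃ p1))))) = 1 ⊃ 4/5 = 4/5

4/5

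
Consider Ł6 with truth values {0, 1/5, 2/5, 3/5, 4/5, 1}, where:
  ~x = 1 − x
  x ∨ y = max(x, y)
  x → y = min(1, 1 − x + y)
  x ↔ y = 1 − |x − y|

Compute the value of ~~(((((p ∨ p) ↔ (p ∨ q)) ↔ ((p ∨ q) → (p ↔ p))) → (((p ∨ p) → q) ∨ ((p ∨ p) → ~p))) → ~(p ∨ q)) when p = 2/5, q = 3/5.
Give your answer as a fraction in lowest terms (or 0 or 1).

2/5

p ∨ p = 2/5 ∨ 2/5 = 2/5
p ∨ q = 2/5 ∨ 3/5 = 3/5
(p ∨ p) ↔ (p ∨ q) = 2/5 ↔ 3/5 = 4/5
p ∨ q = 2/5 ∨ 3/5 = 3/5
p ↔ p = 2/5 ↔ 2/5 = 1
(p ∨ q) → (p ↔ p) = 3/5 → 1 = 1
((p ∨ p) ↔ (p ∨ q)) ↔ ((p ∨ q) → (p ↔ p)) = 4/5 ↔ 1 = 4/5
p ∨ p = 2/5 ∨ 2/5 = 2/5
(p ∨ p) → q = 2/5 → 3/5 = 1
p ∨ p = 2/5 ∨ 2/5 = 2/5
~p = ~2/5 = 3/5
(p ∨ p) → ~p = 2/5 → 3/5 = 1
((p ∨ p) → q) ∨ ((p ∨ p) → ~p) = 1 ∨ 1 = 1
(((p ∨ p) ↔ (p ∨ q)) ↔ ((p ∨ q) → (p ↔ p))) → (((p ∨ p) → q) ∨ ((p ∨ p) → ~p)) = 4/5 → 1 = 1
p ∨ q = 2/5 ∨ 3/5 = 3/5
~(p ∨ q) = ~3/5 = 2/5
((((p ∨ p) ↔ (p ∨ q)) ↔ ((p ∨ q) → (p ↔ p))) → (((p ∨ p) → q) ∨ ((p ∨ p) → ~p))) → ~(p ∨ q) = 1 → 2/5 = 2/5
~(((((p ∨ p) ↔ (p ∨ q)) ↔ ((p ∨ q) → (p ↔ p))) → (((p ∨ p) → q) ∨ ((p ∨ p) → ~p))) → ~(p ∨ q)) = ~2/5 = 3/5
~~(((((p ∨ p) ↔ (p ∨ q)) ↔ ((p ∨ q) → (p ↔ p))) → (((p ∨ p) → q) ∨ ((p ∨ p) → ~p))) → ~(p ∨ q)) = ~3/5 = 2/5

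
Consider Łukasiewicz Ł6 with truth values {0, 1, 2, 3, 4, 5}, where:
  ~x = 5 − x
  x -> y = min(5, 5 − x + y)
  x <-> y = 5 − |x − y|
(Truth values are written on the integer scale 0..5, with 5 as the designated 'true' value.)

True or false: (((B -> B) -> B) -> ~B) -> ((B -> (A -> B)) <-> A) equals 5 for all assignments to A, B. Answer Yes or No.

Counterexample: take A = 0, B = 0.
B -> B = 0 -> 0 = 5
(B -> B) -> B = 5 -> 0 = 0
~B = ~0 = 5
((B -> B) -> B) -> ~B = 0 -> 5 = 5
A -> B = 0 -> 0 = 5
B -> (A -> B) = 0 -> 5 = 5
(B -> (A -> B)) <-> A = 5 <-> 0 = 0
(((B -> B) -> B) -> ~B) -> ((B -> (A -> B)) <-> A) = 5 -> 0 = 0
This gives 0 ≠ 5.

No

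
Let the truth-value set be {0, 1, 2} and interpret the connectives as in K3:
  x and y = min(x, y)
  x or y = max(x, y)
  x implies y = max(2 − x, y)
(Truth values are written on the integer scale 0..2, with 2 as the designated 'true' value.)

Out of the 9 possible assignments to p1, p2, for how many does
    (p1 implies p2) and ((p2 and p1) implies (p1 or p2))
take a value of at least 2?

5

p1 = 0, p2 = 0 ↦ 2  ≥
p1 = 0, p2 = 1 ↦ 2  ≥
p1 = 0, p2 = 2 ↦ 2  ≥
p1 = 1, p2 = 0 ↦ 1  <
p1 = 1, p2 = 1 ↦ 1  <
p1 = 1, p2 = 2 ↦ 2  ≥
p1 = 2, p2 = 0 ↦ 0  <
p1 = 2, p2 = 1 ↦ 1  <
p1 = 2, p2 = 2 ↦ 2  ≥
So 5 of the 9 assignments meet the threshold.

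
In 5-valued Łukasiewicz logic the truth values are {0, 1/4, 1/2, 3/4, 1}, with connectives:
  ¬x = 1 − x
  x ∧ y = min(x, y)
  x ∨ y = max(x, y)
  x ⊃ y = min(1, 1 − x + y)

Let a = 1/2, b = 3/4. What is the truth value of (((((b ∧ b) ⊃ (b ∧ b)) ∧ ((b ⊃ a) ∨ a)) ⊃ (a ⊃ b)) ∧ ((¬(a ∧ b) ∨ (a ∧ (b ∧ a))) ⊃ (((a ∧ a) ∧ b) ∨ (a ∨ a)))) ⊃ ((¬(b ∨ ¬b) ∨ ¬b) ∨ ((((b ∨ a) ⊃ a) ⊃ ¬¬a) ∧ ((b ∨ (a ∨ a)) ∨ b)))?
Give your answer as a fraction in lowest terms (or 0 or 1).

b ∧ b = 3/4 ∧ 3/4 = 3/4
b ∧ b = 3/4 ∧ 3/4 = 3/4
(b ∧ b) ⊃ (b ∧ b) = 3/4 ⊃ 3/4 = 1
b ⊃ a = 3/4 ⊃ 1/2 = 3/4
(b ⊃ a) ∨ a = 3/4 ∨ 1/2 = 3/4
((b ∧ b) ⊃ (b ∧ b)) ∧ ((b ⊃ a) ∨ a) = 1 ∧ 3/4 = 3/4
a ⊃ b = 1/2 ⊃ 3/4 = 1
(((b ∧ b) ⊃ (b ∧ b)) ∧ ((b ⊃ a) ∨ a)) ⊃ (a ⊃ b) = 3/4 ⊃ 1 = 1
a ∧ b = 1/2 ∧ 3/4 = 1/2
¬(a ∧ b) = ¬1/2 = 1/2
b ∧ a = 3/4 ∧ 1/2 = 1/2
a ∧ (b ∧ a) = 1/2 ∧ 1/2 = 1/2
¬(a ∧ b) ∨ (a ∧ (b ∧ a)) = 1/2 ∨ 1/2 = 1/2
a ∧ a = 1/2 ∧ 1/2 = 1/2
(a ∧ a) ∧ b = 1/2 ∧ 3/4 = 1/2
a ∨ a = 1/2 ∨ 1/2 = 1/2
((a ∧ a) ∧ b) ∨ (a ∨ a) = 1/2 ∨ 1/2 = 1/2
(¬(a ∧ b) ∨ (a ∧ (b ∧ a))) ⊃ (((a ∧ a) ∧ b) ∨ (a ∨ a)) = 1/2 ⊃ 1/2 = 1
((((b ∧ b) ⊃ (b ∧ b)) ∧ ((b ⊃ a) ∨ a)) ⊃ (a ⊃ b)) ∧ ((¬(a ∧ b) ∨ (a ∧ (b ∧ a))) ⊃ (((a ∧ a) ∧ b) ∨ (a ∨ a))) = 1 ∧ 1 = 1
¬b = ¬3/4 = 1/4
b ∨ ¬b = 3/4 ∨ 1/4 = 3/4
¬(b ∨ ¬b) = ¬3/4 = 1/4
¬b = ¬3/4 = 1/4
¬(b ∨ ¬b) ∨ ¬b = 1/4 ∨ 1/4 = 1/4
b ∨ a = 3/4 ∨ 1/2 = 3/4
(b ∨ a) ⊃ a = 3/4 ⊃ 1/2 = 3/4
¬a = ¬1/2 = 1/2
¬¬a = ¬1/2 = 1/2
((b ∨ a) ⊃ a) ⊃ ¬¬a = 3/4 ⊃ 1/2 = 3/4
a ∨ a = 1/2 ∨ 1/2 = 1/2
b ∨ (a ∨ a) = 3/4 ∨ 1/2 = 3/4
(b ∨ (a ∨ a)) ∨ b = 3/4 ∨ 3/4 = 3/4
(((b ∨ a) ⊃ a) ⊃ ¬¬a) ∧ ((b ∨ (a ∨ a)) ∨ b) = 3/4 ∧ 3/4 = 3/4
(¬(b ∨ ¬b) ∨ ¬b) ∨ ((((b ∨ a) ⊃ a) ⊃ ¬¬a) ∧ ((b ∨ (a ∨ a)) ∨ b)) = 1/4 ∨ 3/4 = 3/4
(((((b ∧ b) ⊃ (b ∧ b)) ∧ ((b ⊃ a) ∨ a)) ⊃ (a ⊃ b)) ∧ ((¬(a ∧ b) ∨ (a ∧ (b ∧ a))) ⊃ (((a ∧ a) ∧ b) ∨ (a ∨ a)))) ⊃ ((¬(b ∨ ¬b) ∨ ¬b) ∨ ((((b ∨ a) ⊃ a) ⊃ ¬¬a) ∧ ((b ∨ (a ∨ a)) ∨ b))) = 1 ⊃ 3/4 = 3/4

3/4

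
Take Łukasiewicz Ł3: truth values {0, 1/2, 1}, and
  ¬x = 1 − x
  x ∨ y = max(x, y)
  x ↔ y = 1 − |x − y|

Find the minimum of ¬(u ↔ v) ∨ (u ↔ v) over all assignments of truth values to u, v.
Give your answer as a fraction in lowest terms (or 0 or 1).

1/2

Take u = 0, v = 1/2:
u ↔ v = 0 ↔ 1/2 = 1/2
¬(u ↔ v) = ¬1/2 = 1/2
u ↔ v = 0 ↔ 1/2 = 1/2
¬(u ↔ v) ∨ (u ↔ v) = 1/2 ∨ 1/2 = 1/2
No assignment yields a value below 1/2, so this is the minimum.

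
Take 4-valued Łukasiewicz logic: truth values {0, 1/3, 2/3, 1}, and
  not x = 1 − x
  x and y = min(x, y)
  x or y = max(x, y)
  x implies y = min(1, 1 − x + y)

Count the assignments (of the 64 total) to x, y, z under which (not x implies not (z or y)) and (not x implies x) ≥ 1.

value 1: 25 assignments (counts)
value 2/3: 16 assignments
value 1/3: 7 assignments
value 0: 16 assignments
So 25 of the 64 assignments meet the threshold.

25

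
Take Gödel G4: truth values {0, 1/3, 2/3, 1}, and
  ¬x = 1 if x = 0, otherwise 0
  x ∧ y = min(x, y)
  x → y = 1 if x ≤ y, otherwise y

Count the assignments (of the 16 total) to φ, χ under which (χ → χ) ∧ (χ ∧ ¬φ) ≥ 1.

1

φ = 0, χ = 0 ↦ 0  <
φ = 0, χ = 1/3 ↦ 1/3  <
φ = 0, χ = 2/3 ↦ 2/3  <
φ = 0, χ = 1 ↦ 1  ≥
φ = 1/3, χ = 0 ↦ 0  <
φ = 1/3, χ = 1/3 ↦ 0  <
φ = 1/3, χ = 2/3 ↦ 0  <
φ = 1/3, χ = 1 ↦ 0  <
φ = 2/3, χ = 0 ↦ 0  <
φ = 2/3, χ = 1/3 ↦ 0  <
φ = 2/3, χ = 2/3 ↦ 0  <
φ = 2/3, χ = 1 ↦ 0  <
φ = 1, χ = 0 ↦ 0  <
φ = 1, χ = 1/3 ↦ 0  <
φ = 1, χ = 2/3 ↦ 0  <
φ = 1, χ = 1 ↦ 0  <
So 1 of the 16 assignments meets the threshold.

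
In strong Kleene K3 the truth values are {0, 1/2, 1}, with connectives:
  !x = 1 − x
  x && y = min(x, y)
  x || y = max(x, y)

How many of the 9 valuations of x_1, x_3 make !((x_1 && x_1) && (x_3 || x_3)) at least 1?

5

x_1 = 0, x_3 = 0 ↦ 1  ≥
x_1 = 0, x_3 = 1/2 ↦ 1  ≥
x_1 = 0, x_3 = 1 ↦ 1  ≥
x_1 = 1/2, x_3 = 0 ↦ 1  ≥
x_1 = 1/2, x_3 = 1/2 ↦ 1/2  <
x_1 = 1/2, x_3 = 1 ↦ 1/2  <
x_1 = 1, x_3 = 0 ↦ 1  ≥
x_1 = 1, x_3 = 1/2 ↦ 1/2  <
x_1 = 1, x_3 = 1 ↦ 0  <
So 5 of the 9 assignments meet the threshold.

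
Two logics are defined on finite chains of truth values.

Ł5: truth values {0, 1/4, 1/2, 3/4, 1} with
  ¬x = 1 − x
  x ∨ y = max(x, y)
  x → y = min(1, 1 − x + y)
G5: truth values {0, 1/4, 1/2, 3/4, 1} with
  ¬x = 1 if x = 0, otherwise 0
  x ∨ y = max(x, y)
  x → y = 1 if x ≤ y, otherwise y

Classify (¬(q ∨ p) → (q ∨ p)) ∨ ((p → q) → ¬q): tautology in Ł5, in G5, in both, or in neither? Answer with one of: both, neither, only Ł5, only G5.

only G5

In Ł5: at p = 0, q = 1/4 the value is 3/4 — not a tautology.
In G5: every assignment gives 1 — tautology.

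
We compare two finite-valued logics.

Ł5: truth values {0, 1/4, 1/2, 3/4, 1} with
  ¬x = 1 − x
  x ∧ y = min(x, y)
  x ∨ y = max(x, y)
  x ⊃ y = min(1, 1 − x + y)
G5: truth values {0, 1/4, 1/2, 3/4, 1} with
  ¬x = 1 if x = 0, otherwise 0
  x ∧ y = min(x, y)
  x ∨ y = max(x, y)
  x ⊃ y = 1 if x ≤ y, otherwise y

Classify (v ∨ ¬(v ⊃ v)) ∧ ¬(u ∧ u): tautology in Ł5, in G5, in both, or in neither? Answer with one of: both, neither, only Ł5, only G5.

neither

In Ł5: at u = 0, v = 0 the value is 0 — not a tautology.
In G5: at u = 0, v = 0 the value is 0 — not a tautology.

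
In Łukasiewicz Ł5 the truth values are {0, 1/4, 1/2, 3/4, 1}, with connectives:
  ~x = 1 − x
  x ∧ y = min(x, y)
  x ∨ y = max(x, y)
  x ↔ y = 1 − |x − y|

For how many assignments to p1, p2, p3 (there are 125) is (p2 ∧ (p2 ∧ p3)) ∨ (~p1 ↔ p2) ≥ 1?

29

value 1: 29 assignments (counts)
value 3/4: 46 assignments
value 1/2: 29 assignments
value 1/4: 15 assignments
value 0: 6 assignments
So 29 of the 125 assignments meet the threshold.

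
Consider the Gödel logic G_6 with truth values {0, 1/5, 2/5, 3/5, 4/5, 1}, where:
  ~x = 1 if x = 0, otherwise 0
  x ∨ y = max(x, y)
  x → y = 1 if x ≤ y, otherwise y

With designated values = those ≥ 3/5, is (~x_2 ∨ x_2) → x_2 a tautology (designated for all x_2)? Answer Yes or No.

No

Counterexample: take x_2 = 0.
~x_2 = ~0 = 1
~x_2 ∨ x_2 = 1 ∨ 0 = 1
(~x_2 ∨ x_2) → x_2 = 1 → 0 = 0
This gives 0, which is below 3/5.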